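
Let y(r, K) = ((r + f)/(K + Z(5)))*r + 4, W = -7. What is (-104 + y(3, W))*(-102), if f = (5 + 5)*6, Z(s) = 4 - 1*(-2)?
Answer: 29478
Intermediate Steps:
Z(s) = 6 (Z(s) = 4 + 2 = 6)
f = 60 (f = 10*6 = 60)
y(r, K) = 4 + r*(60 + r)/(6 + K) (y(r, K) = ((r + 60)/(K + 6))*r + 4 = ((60 + r)/(6 + K))*r + 4 = r*(60 + r)/(6 + K) + 4 = 4 + r*(60 + r)/(6 + K))
(-104 + y(3, W))*(-102) = (-104 + (24 + 3**2 + 4*(-7) + 60*3)/(6 - 7))*(-102) = (-104 + (24 + 9 - 28 + 180)/(-1))*(-102) = (-104 - 1*185)*(-102) = (-104 - 185)*(-102) = -289*(-102) = 29478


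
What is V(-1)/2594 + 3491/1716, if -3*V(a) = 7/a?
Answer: 1509943/741884 ≈ 2.0353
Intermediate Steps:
V(a) = -7/(3*a)
V(-1)/2594 + 3491/1716 = -7/3/(-1)/2594 + 3491/1716 = -7/3*(-1)*(1/2594) + 3491*(1/1716) = (7/3)*(1/2594) + 3491/1716 = 7/7782 + 3491/1716 = 1509943/741884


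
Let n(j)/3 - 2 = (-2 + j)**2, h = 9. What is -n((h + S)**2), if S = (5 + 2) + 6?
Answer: -696978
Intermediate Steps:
S = 13 (S = 7 + 6 = 13)
n(j) = 6 + 3*(-2 + j)**2
-n((h + S)**2) = -(6 + 3*(-2 + (9 + 13)**2)**2) = -(6 + 3*(-2 + 22**2)**2) = -(6 + 3*(-2 + 484)**2) = -(6 + 3*482**2) = -(6 + 3*232324) = -(6 + 696972) = -1*696978 = -696978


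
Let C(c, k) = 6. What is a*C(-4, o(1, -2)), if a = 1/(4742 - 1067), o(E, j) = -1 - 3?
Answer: 2/1225 ≈ 0.0016327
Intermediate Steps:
o(E, j) = -4
a = 1/3675 ≈ 0.00027211
a*C(-4, o(1, -2)) = (1/3675)*6 = 2/1225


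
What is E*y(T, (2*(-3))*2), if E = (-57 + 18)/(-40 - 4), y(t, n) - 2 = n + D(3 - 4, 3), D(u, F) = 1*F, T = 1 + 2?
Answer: -273/44 ≈ -6.2045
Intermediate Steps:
T = 3
D(u, F) = F
y(t, n) = 5 + n (y(t, n) = 2 + (n + 3) = 2 + (3 + n) = 5 + n)
E = 39/44 (E = -39/(-44) = -39*(-1/44) = 39/44 ≈ 0.88636)
E*y(T, (2*(-3))*2) = 39*(5 + (2*(-3))*2)/44 = 39*(5 - 6*2)/44 = 39*(5 - 12)/44 = (39/44)*(-7) = -273/44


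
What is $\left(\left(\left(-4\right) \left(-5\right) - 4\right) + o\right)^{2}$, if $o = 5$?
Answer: $441$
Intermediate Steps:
$\left(\left(\left(-4\right) \left(-5\right) - 4\right) + o\right)^{2} = \left(\left(\left(-4\right) \left(-5\right) - 4\right) + 5\right)^{2} = \left(\left(20 - 4\right) + 5\right)^{2} = \left(16 + 5\right)^{2} = 21^{2} = 441$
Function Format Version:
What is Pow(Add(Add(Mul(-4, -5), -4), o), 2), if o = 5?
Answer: 441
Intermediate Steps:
Pow(Add(Add(Mul(-4, -5), -4), o), 2) = Pow(Add(Add(Mul(-4, -5), -4), 5), 2) = Pow(Add(Add(20, -4), 5), 2) = Pow(Add(16, 5), 2) = Pow(21, 2) = 441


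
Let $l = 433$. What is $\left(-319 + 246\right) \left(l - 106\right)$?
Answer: $-23871$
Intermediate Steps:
$\left(-319 + 246\right) \left(l - 106\right) = \left(-319 + 246\right) \left(433 - 106\right) = \left(-73\right) 327 = -23871$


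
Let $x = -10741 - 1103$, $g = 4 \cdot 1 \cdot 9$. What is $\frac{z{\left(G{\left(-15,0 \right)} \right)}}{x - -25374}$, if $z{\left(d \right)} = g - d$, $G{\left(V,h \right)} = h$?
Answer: $\frac{6}{2255} \approx 0.0026608$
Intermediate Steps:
$g = 36$ ($g = 4 \cdot 9 = 36$)
$z{\left(d \right)} = 36 - d$
$x = -11844$ ($x = -10741 - 1103 = -11844$)
$\frac{z{\left(G{\left(-15,0 \right)} \right)}}{x - -25374} = \frac{36 - 0}{-11844 - -25374} = \frac{36 + 0}{-11844 + 25374} = \frac{36}{13530} = 36 \cdot \frac{1}{13530} = \frac{6}{2255}$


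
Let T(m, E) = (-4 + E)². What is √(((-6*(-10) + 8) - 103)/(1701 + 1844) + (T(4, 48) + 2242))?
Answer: √2100196255/709 ≈ 64.637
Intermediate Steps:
√(((-6*(-10) + 8) - 103)/(1701 + 1844) + (T(4, 48) + 2242)) = √(((-6*(-10) + 8) - 103)/(1701 + 1844) + ((-4 + 48)² + 2242)) = √(((60 + 8) - 103)/3545 + (44² + 2242)) = √((68 - 103)*(1/3545) + (1936 + 2242)) = √(-35*1/3545 + 4178) = √(-7/709 + 4178) = √(2962195/709) = √2100196255/709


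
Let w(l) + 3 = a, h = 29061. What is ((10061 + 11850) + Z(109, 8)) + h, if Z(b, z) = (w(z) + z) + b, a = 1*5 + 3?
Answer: 51094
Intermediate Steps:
a = 8 (a = 5 + 3 = 8)
w(l) = 5 (w(l) = -3 + 8 = 5)
Z(b, z) = 5 + b + z (Z(b, z) = (5 + z) + b = 5 + b + z)
((10061 + 11850) + Z(109, 8)) + h = ((10061 + 11850) + (5 + 109 + 8)) + 29061 = (21911 + 122) + 29061 = 22033 + 29061 = 51094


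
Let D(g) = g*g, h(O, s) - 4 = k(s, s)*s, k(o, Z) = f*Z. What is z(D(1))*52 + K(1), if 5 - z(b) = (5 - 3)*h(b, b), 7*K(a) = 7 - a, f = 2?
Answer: -2542/7 ≈ -363.14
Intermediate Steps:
K(a) = 1 - a/7 (K(a) = (7 - a)/7 = 1 - a/7)
k(o, Z) = 2*Z
h(O, s) = 4 + 2*s**2 (h(O, s) = 4 + (2*s)*s = 4 + 2*s**2)
D(g) = g**2
z(b) = -3 - 4*b**2 (z(b) = 5 - (5 - 3)*(4 + 2*b**2) = 5 - 2*(4 + 2*b**2) = 5 - (8 + 4*b**2) = 5 + (-8 - 4*b**2) = -3 - 4*b**2)
z(D(1))*52 + K(1) = (-3 - 4*(1**2)**2)*52 + (1 - 1/7*1) = (-3 - 4*1**2)*52 + (1 - 1/7) = (-3 - 4*1)*52 + 6/7 = (-3 - 4)*52 + 6/7 = -7*52 + 6/7 = -364 + 6/7 = -2542/7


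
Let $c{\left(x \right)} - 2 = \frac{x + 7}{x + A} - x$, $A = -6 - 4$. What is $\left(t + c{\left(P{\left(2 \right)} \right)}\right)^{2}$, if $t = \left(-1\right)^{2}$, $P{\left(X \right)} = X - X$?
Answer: $\frac{529}{100} \approx 5.29$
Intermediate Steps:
$P{\left(X \right)} = 0$
$t = 1$
$A = -10$ ($A = -6 - 4 = -10$)
$c{\left(x \right)} = 2 - x + \frac{7 + x}{-10 + x}$ ($c{\left(x \right)} = 2 - \left(x - \frac{x + 7}{x - 10}\right) = 2 - \left(x - \frac{7 + x}{-10 + x}\right) = 2 - x + \frac{7 + x}{-10 + x}$)
$\left(t + c{\left(P{\left(2 \right)} \right)}\right)^{2} = \left(1 + \frac{-13 - 0^{2} + 13 \cdot 0}{-10 + 0}\right)^{2} = \left(1 + \frac{-13 - 0 + 0}{-10}\right)^{2} = \left(1 - \frac{-13 + 0 + 0}{10}\right)^{2} = \left(1 - - \frac{13}{10}\right)^{2} = \left(1 + \frac{13}{10}\right)^{2} = \left(\frac{23}{10}\right)^{2} = \frac{529}{100}$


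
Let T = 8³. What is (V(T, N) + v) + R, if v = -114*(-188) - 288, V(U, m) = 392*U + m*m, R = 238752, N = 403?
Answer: 623009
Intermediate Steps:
T = 512
V(U, m) = m² + 392*U (V(U, m) = 392*U + m² = m² + 392*U)
v = 21144 (v = 21432 - 288 = 21144)
(V(T, N) + v) + R = ((403² + 392*512) + 21144) + 238752 = ((162409 + 200704) + 21144) + 238752 = (363113 + 21144) + 238752 = 384257 + 238752 = 623009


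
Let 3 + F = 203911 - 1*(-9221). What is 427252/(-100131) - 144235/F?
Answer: -5023913633/1016229519 ≈ -4.9437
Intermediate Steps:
F = 213129 (F = -3 + (203911 - 1*(-9221)) = -3 + (203911 + 9221) = -3 + 213132 = 213129)
427252/(-100131) - 144235/F = 427252/(-100131) - 144235/213129 = 427252*(-1/100131) - 144235*1/213129 = -427252/100131 - 20605/30447 = -5023913633/1016229519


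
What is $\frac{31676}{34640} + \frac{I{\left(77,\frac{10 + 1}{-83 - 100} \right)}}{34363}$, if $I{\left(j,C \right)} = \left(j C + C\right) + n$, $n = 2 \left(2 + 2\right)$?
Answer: $\frac{16601105737}{18152598380} \approx 0.91453$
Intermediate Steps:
$n = 8$ ($n = 2 \cdot 4 = 8$)
$I{\left(j,C \right)} = 8 + C + C j$ ($I{\left(j,C \right)} = \left(j C + C\right) + 8 = \left(C j + C\right) + 8 = \left(C + C j\right) + 8 = 8 + C + C j$)
$\frac{31676}{34640} + \frac{I{\left(77,\frac{10 + 1}{-83 - 100} \right)}}{34363} = \frac{31676}{34640} + \frac{8 + \frac{10 + 1}{-83 - 100} + \frac{10 + 1}{-83 - 100} \cdot 77}{34363} = 31676 \cdot \frac{1}{34640} + \left(8 + \frac{11}{-183} + \frac{11}{-183} \cdot 77\right) \frac{1}{34363} = \frac{7919}{8660} + \left(8 + 11 \left(- \frac{1}{183}\right) + 11 \left(- \frac{1}{183}\right) 77\right) \frac{1}{34363} = \frac{7919}{8660} + \left(8 - \frac{11}{183} - \frac{847}{183}\right) \frac{1}{34363} = \frac{7919}{8660} + \frac{202}{61} \cdot \frac{1}{34363} = \frac{7919}{8660} + \frac{202}{2096143} = \frac{16601105737}{18152598380}$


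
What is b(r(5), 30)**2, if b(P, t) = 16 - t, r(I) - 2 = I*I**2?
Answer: 196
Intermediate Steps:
r(I) = 2 + I**3 (r(I) = 2 + I*I**2 = 2 + I**3)
b(r(5), 30)**2 = (16 - 1*30)**2 = (16 - 30)**2 = (-14)**2 = 196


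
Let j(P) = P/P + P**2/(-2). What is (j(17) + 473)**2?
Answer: 434281/4 ≈ 1.0857e+5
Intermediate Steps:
j(P) = 1 - P**2/2 (j(P) = 1 + P**2*(-1/2) = 1 - P**2/2)
(j(17) + 473)**2 = ((1 - 1/2*17**2) + 473)**2 = ((1 - 1/2*289) + 473)**2 = ((1 - 289/2) + 473)**2 = (-287/2 + 473)**2 = (659/2)**2 = 434281/4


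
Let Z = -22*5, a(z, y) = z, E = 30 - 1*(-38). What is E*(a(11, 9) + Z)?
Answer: -6732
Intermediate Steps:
E = 68 (E = 30 + 38 = 68)
Z = -110
E*(a(11, 9) + Z) = 68*(11 - 110) = 68*(-99) = -6732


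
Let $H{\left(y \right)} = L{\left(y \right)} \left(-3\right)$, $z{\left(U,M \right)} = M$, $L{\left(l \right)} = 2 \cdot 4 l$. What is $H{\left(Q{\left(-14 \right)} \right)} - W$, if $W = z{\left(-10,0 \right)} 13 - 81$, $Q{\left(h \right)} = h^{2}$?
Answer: $-4623$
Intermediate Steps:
$L{\left(l \right)} = 8 l$
$H{\left(y \right)} = - 24 y$ ($H{\left(y \right)} = 8 y \left(-3\right) = - 24 y$)
$W = -81$ ($W = 0 \cdot 13 - 81 = 0 - 81 = -81$)
$H{\left(Q{\left(-14 \right)} \right)} - W = - 24 \left(-14\right)^{2} - -81 = \left(-24\right) 196 + 81 = -4704 + 81 = -4623$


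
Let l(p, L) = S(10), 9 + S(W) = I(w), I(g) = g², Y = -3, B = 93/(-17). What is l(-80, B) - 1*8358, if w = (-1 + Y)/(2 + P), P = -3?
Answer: -8351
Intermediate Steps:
B = -93/17 (B = 93*(-1/17) = -93/17 ≈ -5.4706)
w = 4 (w = (-1 - 3)/(2 - 3) = -4/(-1) = -4*(-1) = 4)
S(W) = 7 (S(W) = -9 + 4² = -9 + 16 = 7)
l(p, L) = 7
l(-80, B) - 1*8358 = 7 - 1*8358 = 7 - 8358 = -8351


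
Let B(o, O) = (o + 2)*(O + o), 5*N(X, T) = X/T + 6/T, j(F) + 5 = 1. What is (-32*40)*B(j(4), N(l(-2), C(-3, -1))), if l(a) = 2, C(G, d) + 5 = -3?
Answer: -10752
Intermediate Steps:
C(G, d) = -8 (C(G, d) = -5 - 3 = -8)
j(F) = -4 (j(F) = -5 + 1 = -4)
N(X, T) = 6/(5*T) + X/(5*T) (N(X, T) = (X/T + 6/T)/5 = (6/T + X/T)/5 = 6/(5*T) + X/(5*T))
B(o, O) = (2 + o)*(O + o)
(-32*40)*B(j(4), N(l(-2), C(-3, -1))) = (-32*40)*((-4)² + 2*((⅕)*(6 + 2)/(-8)) + 2*(-4) + ((⅕)*(6 + 2)/(-8))*(-4)) = -1280*(16 + 2*((⅕)*(-⅛)*8) - 8 + ((⅕)*(-⅛)*8)*(-4)) = -1280*(16 + 2*(-⅕) - 8 - ⅕*(-4)) = -1280*(16 - ⅖ - 8 + ⅘) = -1280*42/5 = -10752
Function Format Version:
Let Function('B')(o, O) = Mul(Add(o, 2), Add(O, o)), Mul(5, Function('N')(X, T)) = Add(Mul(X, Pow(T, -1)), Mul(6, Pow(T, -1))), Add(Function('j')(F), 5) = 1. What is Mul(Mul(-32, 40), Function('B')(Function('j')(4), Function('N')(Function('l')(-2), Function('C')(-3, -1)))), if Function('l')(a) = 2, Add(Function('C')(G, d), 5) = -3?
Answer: -10752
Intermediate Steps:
Function('C')(G, d) = -8 (Function('C')(G, d) = Add(-5, -3) = -8)
Function('j')(F) = -4 (Function('j')(F) = Add(-5, 1) = -4)
Function('N')(X, T) = Add(Mul(Rational(6, 5), Pow(T, -1)), Mul(Rational(1, 5), X, Pow(T, -1))) (Function('N')(X, T) = Mul(Rational(1, 5), Add(Mul(X, Pow(T, -1)), Mul(6, Pow(T, -1)))) = Mul(Rational(1, 5), Add(Mul(6, Pow(T, -1)), Mul(X, Pow(T, -1)))) = Add(Mul(Rational(6, 5), Pow(T, -1)), Mul(Rational(1, 5), X, Pow(T, -1))))
Function('B')(o, O) = Mul(Add(2, o), Add(O, o))
Mul(Mul(-32, 40), Function('B')(Function('j')(4), Function('N')(Function('l')(-2), Function('C')(-3, -1)))) = Mul(Mul(-32, 40), Add(Pow(-4, 2), Mul(2, Mul(Rational(1, 5), Pow(-8, -1), Add(6, 2))), Mul(2, -4), Mul(Mul(Rational(1, 5), Pow(-8, -1), Add(6, 2)), -4))) = Mul(-1280, Add(16, Mul(2, Mul(Rational(1, 5), Rational(-1, 8), 8)), -8, Mul(Mul(Rational(1, 5), Rational(-1, 8), 8), -4))) = Mul(-1280, Add(16, Mul(2, Rational(-1, 5)), -8, Mul(Rational(-1, 5), -4))) = Mul(-1280, Add(16, Rational(-2, 5), -8, Rational(4, 5))) = Mul(-1280, Rational(42, 5)) = -10752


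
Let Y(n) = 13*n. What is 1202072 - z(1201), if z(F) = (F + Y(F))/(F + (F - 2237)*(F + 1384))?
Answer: 3217777268662/2676859 ≈ 1.2021e+6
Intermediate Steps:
z(F) = 14*F/(F + (-2237 + F)*(1384 + F)) (z(F) = (F + 13*F)/(F + (F - 2237)*(F + 1384)) = (14*F)/(F + (-2237 + F)*(1384 + F)) = 14*F/(F + (-2237 + F)*(1384 + F)))
1202072 - z(1201) = 1202072 - 14*1201/(-3096008 + 1201**2 - 852*1201) = 1202072 - 14*1201/(-3096008 + 1442401 - 1023252) = 1202072 - 14*1201/(-2676859) = 1202072 - 14*1201*(-1)/2676859 = 1202072 - 1*(-16814/2676859) = 1202072 + 16814/2676859 = 3217777268662/2676859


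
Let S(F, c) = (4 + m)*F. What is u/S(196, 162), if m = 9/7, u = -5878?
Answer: -2939/518 ≈ -5.6737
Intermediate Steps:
m = 9/7 (m = 9*(⅐) = 9/7 ≈ 1.2857)
S(F, c) = 37*F/7 (S(F, c) = (4 + 9/7)*F = 37*F/7)
u/S(196, 162) = -5878/((37/7)*196) = -5878/1036 = -5878*1/1036 = -2939/518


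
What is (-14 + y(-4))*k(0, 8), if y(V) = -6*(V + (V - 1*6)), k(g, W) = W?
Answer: 560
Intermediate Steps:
y(V) = 36 - 12*V (y(V) = -6*(V + (V - 6)) = -6*(V + (-6 + V)) = -6*(-6 + 2*V) = 36 - 12*V)
(-14 + y(-4))*k(0, 8) = (-14 + (36 - 12*(-4)))*8 = (-14 + (36 + 48))*8 = (-14 + 84)*8 = 70*8 = 560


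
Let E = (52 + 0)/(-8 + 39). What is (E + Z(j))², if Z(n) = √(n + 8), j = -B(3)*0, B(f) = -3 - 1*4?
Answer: 10392/961 + 208*√2/31 ≈ 20.303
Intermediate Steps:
B(f) = -7 (B(f) = -3 - 4 = -7)
E = 52/31 ≈ 1.6774
j = 0 (j = -1*(-7)*0 = 7*0 = 0)
Z(n) = √(8 + n)
(E + Z(j))² = (52/31 + √(8 + 0))² = (52/31 + √8)² = (52/31 + 2*√2)²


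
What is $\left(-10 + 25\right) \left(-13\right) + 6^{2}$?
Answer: $-159$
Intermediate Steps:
$\left(-10 + 25\right) \left(-13\right) + 6^{2} = 15 \left(-13\right) + 36 = -195 + 36 = -159$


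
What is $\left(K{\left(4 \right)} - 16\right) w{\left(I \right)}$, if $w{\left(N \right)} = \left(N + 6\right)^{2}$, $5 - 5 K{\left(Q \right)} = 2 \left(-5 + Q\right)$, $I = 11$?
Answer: $- \frac{21097}{5} \approx -4219.4$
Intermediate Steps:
$K{\left(Q \right)} = 3 - \frac{2 Q}{5}$ ($K{\left(Q \right)} = 1 - \frac{2 \left(-5 + Q\right)}{5} = 1 - \frac{-10 + 2 Q}{5} = 1 - \left(-2 + \frac{2 Q}{5}\right) = 3 - \frac{2 Q}{5}$)
$w{\left(N \right)} = \left(6 + N\right)^{2}$
$\left(K{\left(4 \right)} - 16\right) w{\left(I \right)} = \left(\left(3 - \frac{8}{5}\right) - 16\right) \left(6 + 11\right)^{2} = \left(\left(3 - \frac{8}{5}\right) - 16\right) 17^{2} = \left(\frac{7}{5} - 16\right) 289 = \left(- \frac{73}{5}\right) 289 = - \frac{21097}{5}$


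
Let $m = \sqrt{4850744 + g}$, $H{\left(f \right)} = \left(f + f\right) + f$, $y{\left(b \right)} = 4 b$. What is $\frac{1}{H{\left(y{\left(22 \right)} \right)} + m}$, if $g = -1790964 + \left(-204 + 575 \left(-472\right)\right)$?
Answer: $- \frac{11}{113270} + \frac{\sqrt{174261}}{679620} \approx 0.00051712$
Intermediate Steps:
$g = -2062568$ ($g = -1790964 - 271604 = -2062568$)
$H{\left(f \right)} = 3 f$ ($H{\left(f \right)} = 2 f + f = 3 f$)
$m = 4 \sqrt{174261}$ ($m = \sqrt{4850744 - 2062568} = \sqrt{2788176} = 4 \sqrt{174261} \approx 1669.8$)
$\frac{1}{H{\left(y{\left(22 \right)} \right)} + m} = \frac{1}{3 \cdot 4 \cdot 22 + 4 \sqrt{174261}} = \frac{1}{3 \cdot 88 + 4 \sqrt{174261}} = \frac{1}{264 + 4 \sqrt{174261}}$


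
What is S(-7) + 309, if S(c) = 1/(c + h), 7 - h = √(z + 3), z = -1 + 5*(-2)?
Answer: 309 + I*√2/4 ≈ 309.0 + 0.35355*I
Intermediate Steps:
z = -11 (z = -1 - 10 = -11)
h = 7 - 2*I*√2 (h = 7 - √(-11 + 3) = 7 - √(-8) = 7 - 2*I*√2 ≈ 7.0 - 2.8284*I)
S(c) = 1/(7 + c - 2*I*√2) (S(c) = 1/(c + (7 - 2*I*√2)) = 1/(7 + c - 2*I*√2))
S(-7) + 309 = 1/(7 - 7 - 2*I*√2) + 309 = 1/(-2*I*√2) + 309 = I*√2/4 + 309 = 309 + I*√2/4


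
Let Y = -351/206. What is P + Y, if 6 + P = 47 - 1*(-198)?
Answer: 48883/206 ≈ 237.30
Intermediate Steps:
P = 239 (P = -6 + (47 - 1*(-198)) = -6 + (47 + 198) = -6 + 245 = 239)
Y = -351/206 (Y = -351*1/206 = -351/206 ≈ -1.7039)
P + Y = 239 - 351/206 = 48883/206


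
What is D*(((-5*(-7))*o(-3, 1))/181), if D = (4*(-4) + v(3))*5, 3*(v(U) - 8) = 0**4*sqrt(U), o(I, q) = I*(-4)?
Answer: -16800/181 ≈ -92.818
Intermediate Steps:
o(I, q) = -4*I
v(U) = 8 (v(U) = 8 + (0**4*sqrt(U))/3 = 8 + (0*sqrt(U))/3 = 8 + (1/3)*0 = 8 + 0 = 8)
D = -40 (D = (4*(-4) + 8)*5 = (-16 + 8)*5 = -8*5 = -40)
D*(((-5*(-7))*o(-3, 1))/181) = -40*(-5*(-7))*(-4*(-3))/181 = -40*35*12/181 = -16800/181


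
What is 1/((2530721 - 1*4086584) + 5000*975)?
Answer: 1/3319137 ≈ 3.0128e-7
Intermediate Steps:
1/((2530721 - 1*4086584) + 5000*975) = 1/((2530721 - 4086584) + 4875000) = 1/(-1555863 + 4875000) = 1/3319137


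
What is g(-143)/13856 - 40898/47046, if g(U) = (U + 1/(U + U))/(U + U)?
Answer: -23175226506647/26660153739648 ≈ -0.86928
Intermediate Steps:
g(U) = (U + 1/(2*U))/(2*U) (g(U) = (U + 1/(2*U))/((2*U)) = (U + 1/(2*U))*(1/(2*U)) = (U + 1/(2*U))/(2*U))
g(-143)/13856 - 40898/47046 = (½ + (¼)/(-143)²)/13856 - 40898/47046 = (½ + (¼)*(1/20449))*(1/13856) - 40898*1/47046 = (½ + 1/81796)*(1/13856) - 20449/23523 = (40899/81796)*(1/13856) - 20449/23523 = 40899/1133365376 - 20449/23523 = -23175226506647/26660153739648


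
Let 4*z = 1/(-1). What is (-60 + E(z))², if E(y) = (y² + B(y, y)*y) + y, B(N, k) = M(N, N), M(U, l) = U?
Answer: 231361/64 ≈ 3615.0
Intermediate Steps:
B(N, k) = N
z = -¼ (z = (¼)/(-1) = (¼)*(-1) = -¼ ≈ -0.25000)
E(y) = y + 2*y² (E(y) = (y² + y*y) + y = (y² + y²) + y = 2*y² + y = y + 2*y²)
(-60 + E(z))² = (-60 - (1 + 2*(-¼))/4)² = (-60 - (1 - ½)/4)² = (-60 - ¼*½)² = (-60 - ⅛)² = (-481/8)² = 231361/64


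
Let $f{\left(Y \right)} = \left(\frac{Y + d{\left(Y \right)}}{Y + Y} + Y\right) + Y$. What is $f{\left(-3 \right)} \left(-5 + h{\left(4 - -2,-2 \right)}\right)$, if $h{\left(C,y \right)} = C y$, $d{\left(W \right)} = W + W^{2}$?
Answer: $\frac{221}{2} \approx 110.5$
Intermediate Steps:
$f{\left(Y \right)} = 2 Y + \frac{Y + Y \left(1 + Y\right)}{2 Y}$ ($f{\left(Y \right)} = \left(\frac{Y + Y \left(1 + Y\right)}{Y + Y} + Y\right) + Y = \left(\frac{Y + Y \left(1 + Y\right)}{2 Y} + Y\right) + Y = \left(Y + \frac{Y + Y \left(1 + Y\right)}{2 Y}\right) + Y = 2 Y + \frac{Y + Y \left(1 + Y\right)}{2 Y}$)
$f{\left(-3 \right)} \left(-5 + h{\left(4 - -2,-2 \right)}\right) = \left(1 + \frac{5}{2} \left(-3\right)\right) \left(-5 + \left(4 - -2\right) \left(-2\right)\right) = \left(1 - \frac{15}{2}\right) \left(-5 + \left(4 + 2\right) \left(-2\right)\right) = - \frac{13 \left(-5 + 6 \left(-2\right)\right)}{2} = - \frac{13 \left(-5 - 12\right)}{2} = \left(- \frac{13}{2}\right) \left(-17\right) = \frac{221}{2}$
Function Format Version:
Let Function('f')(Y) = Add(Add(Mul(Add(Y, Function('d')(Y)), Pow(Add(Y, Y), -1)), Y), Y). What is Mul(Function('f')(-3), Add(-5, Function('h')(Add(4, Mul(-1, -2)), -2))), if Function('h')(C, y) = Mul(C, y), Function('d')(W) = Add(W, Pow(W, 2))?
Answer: Rational(221, 2) ≈ 110.50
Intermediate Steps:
Function('f')(Y) = Add(Mul(2, Y), Mul(Rational(1, 2), Pow(Y, -1), Add(Y, Mul(Y, Add(1, Y))))) (Function('f')(Y) = Add(Add(Mul(Add(Y, Mul(Y, Add(1, Y))), Pow(Add(Y, Y), -1)), Y), Y) = Add(Add(Mul(Add(Y, Mul(Y, Add(1, Y))), Pow(Mul(2, Y), -1)), Y), Y) = Add(Add(Mul(Add(Y, Mul(Y, Add(1, Y))), Mul(Rational(1, 2), Pow(Y, -1))), Y), Y) = Add(Add(Mul(Rational(1, 2), Pow(Y, -1), Add(Y, Mul(Y, Add(1, Y)))), Y), Y) = Add(Add(Y, Mul(Rational(1, 2), Pow(Y, -1), Add(Y, Mul(Y, Add(1, Y))))), Y) = Add(Mul(2, Y), Mul(Rational(1, 2), Pow(Y, -1), Add(Y, Mul(Y, Add(1, Y))))))
Mul(Function('f')(-3), Add(-5, Function('h')(Add(4, Mul(-1, -2)), -2))) = Mul(Add(1, Mul(Rational(5, 2), -3)), Add(-5, Mul(Add(4, Mul(-1, -2)), -2))) = Mul(Add(1, Rational(-15, 2)), Add(-5, Mul(Add(4, 2), -2))) = Mul(Rational(-13, 2), Add(-5, Mul(6, -2))) = Mul(Rational(-13, 2), Add(-5, -12)) = Mul(Rational(-13, 2), -17) = Rational(221, 2)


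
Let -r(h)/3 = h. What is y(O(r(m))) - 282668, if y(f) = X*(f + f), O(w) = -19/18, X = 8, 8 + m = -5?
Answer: -2544164/9 ≈ -2.8269e+5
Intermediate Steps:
m = -13 (m = -8 - 5 = -13)
r(h) = -3*h
O(w) = -19/18 (O(w) = -19*1/18 = -19/18)
y(f) = 16*f (y(f) = 8*(f + f) = 8*(2*f) = 16*f)
y(O(r(m))) - 282668 = 16*(-19/18) - 282668 = -152/9 - 282668 = -2544164/9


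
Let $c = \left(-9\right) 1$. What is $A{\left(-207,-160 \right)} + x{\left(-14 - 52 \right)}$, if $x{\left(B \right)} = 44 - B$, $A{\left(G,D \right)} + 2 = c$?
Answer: $99$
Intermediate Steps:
$c = -9$
$A{\left(G,D \right)} = -11$ ($A{\left(G,D \right)} = -2 - 9 = -11$)
$A{\left(-207,-160 \right)} + x{\left(-14 - 52 \right)} = -11 + \left(44 - \left(-14 - 52\right)\right) = -11 + \left(44 - -66\right) = -11 + \left(44 + 66\right) = -11 + 110 = 99$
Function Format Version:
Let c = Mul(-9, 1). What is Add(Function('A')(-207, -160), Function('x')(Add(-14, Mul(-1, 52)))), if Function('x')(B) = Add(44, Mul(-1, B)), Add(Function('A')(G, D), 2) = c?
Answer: 99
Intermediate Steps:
c = -9
Function('A')(G, D) = -11 (Function('A')(G, D) = Add(-2, -9) = -11)
Add(Function('A')(-207, -160), Function('x')(Add(-14, Mul(-1, 52)))) = Add(-11, Add(44, Mul(-1, Add(-14, Mul(-1, 52))))) = Add(-11, Add(44, Mul(-1, Add(-14, -52)))) = Add(-11, Add(44, Mul(-1, -66))) = Add(-11, Add(44, 66)) = Add(-11, 110) = 99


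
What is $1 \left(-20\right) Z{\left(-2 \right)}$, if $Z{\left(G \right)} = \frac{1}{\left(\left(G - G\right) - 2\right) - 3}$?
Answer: $4$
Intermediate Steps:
$Z{\left(G \right)} = - \frac{1}{5}$ ($Z{\left(G \right)} = \frac{1}{\left(0 - 2\right) - 3} = \frac{1}{-2 - 3} = \frac{1}{-5} = - \frac{1}{5}$)
$1 \left(-20\right) Z{\left(-2 \right)} = 1 \left(-20\right) \left(- \frac{1}{5}\right) = \left(-20\right) \left(- \frac{1}{5}\right) = 4$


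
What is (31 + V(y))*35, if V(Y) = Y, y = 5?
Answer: 1260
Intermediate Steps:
(31 + V(y))*35 = (31 + 5)*35 = 36*35 = 1260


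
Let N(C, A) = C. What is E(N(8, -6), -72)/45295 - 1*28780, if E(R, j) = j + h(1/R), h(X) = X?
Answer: -2085744275/72472 ≈ -28780.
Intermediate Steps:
E(R, j) = j + 1/R
E(N(8, -6), -72)/45295 - 1*28780 = (-72 + 1/8)/45295 - 1*28780 = (-72 + 1/8)*(1/45295) - 28780 = -575/8*1/45295 - 28780 = -115/72472 - 28780 = -2085744275/72472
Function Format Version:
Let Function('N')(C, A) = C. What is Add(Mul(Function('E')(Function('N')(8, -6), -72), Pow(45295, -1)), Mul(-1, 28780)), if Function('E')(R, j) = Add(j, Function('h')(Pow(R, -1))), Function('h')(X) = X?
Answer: Rational(-2085744275, 72472) ≈ -28780.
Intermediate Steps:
Function('E')(R, j) = Add(j, Pow(R, -1))
Add(Mul(Function('E')(Function('N')(8, -6), -72), Pow(45295, -1)), Mul(-1, 28780)) = Add(Mul(Add(-72, Pow(8, -1)), Pow(45295, -1)), Mul(-1, 28780)) = Add(Mul(Add(-72, Rational(1, 8)), Rational(1, 45295)), -28780) = Add(Mul(Rational(-575, 8), Rational(1, 45295)), -28780) = Add(Rational(-115, 72472), -28780) = Rational(-2085744275, 72472)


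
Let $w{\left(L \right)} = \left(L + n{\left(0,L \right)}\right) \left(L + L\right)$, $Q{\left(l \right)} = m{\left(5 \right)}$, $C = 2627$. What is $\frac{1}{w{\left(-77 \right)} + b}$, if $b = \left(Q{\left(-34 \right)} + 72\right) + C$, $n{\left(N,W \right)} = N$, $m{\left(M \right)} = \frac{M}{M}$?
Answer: $\frac{1}{14558} \approx 6.8691 \cdot 10^{-5}$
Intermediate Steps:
$m{\left(M \right)} = 1$
$Q{\left(l \right)} = 1$
$b = 2700$ ($b = \left(1 + 72\right) + 2627 = 73 + 2627 = 2700$)
$w{\left(L \right)} = 2 L^{2}$ ($w{\left(L \right)} = \left(L + 0\right) \left(L + L\right) = L 2 L = 2 L^{2}$)
$\frac{1}{w{\left(-77 \right)} + b} = \frac{1}{2 \left(-77\right)^{2} + 2700} = \frac{1}{2 \cdot 5929 + 2700} = \frac{1}{11858 + 2700} = \frac{1}{14558}$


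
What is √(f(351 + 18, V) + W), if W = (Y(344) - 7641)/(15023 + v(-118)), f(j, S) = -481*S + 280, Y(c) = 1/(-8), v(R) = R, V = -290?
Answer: √496816848532510/59620 ≈ 373.86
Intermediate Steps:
Y(c) = -⅛
f(j, S) = 280 - 481*S
W = -61129/119240 (W = (-⅛ - 7641)/(15023 - 118) = -61129/8/14905 = -61129/8*1/14905 = -61129/119240 ≈ -0.51266)
√(f(351 + 18, V) + W) = √((280 - 481*(-290)) - 61129/119240) = √((280 + 139490) - 61129/119240) = √(139770 - 61129/119240) = √(16666113671/119240) = √496816848532510/59620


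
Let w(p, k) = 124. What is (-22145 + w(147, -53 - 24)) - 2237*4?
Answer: -30969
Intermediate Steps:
(-22145 + w(147, -53 - 24)) - 2237*4 = (-22145 + 124) - 2237*4 = -22021 - 8948 = -30969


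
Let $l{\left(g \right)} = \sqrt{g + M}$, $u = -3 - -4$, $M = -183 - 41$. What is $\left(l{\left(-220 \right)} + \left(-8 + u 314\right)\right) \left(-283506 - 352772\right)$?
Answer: $-194701068 - 1272556 i \sqrt{111} \approx -1.947 \cdot 10^{8} - 1.3407 \cdot 10^{7} i$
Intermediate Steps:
$M = -224$
$u = 1$ ($u = -3 + 4 = 1$)
$l{\left(g \right)} = \sqrt{-224 + g}$ ($l{\left(g \right)} = \sqrt{g - 224} = \sqrt{-224 + g}$)
$\left(l{\left(-220 \right)} + \left(-8 + u 314\right)\right) \left(-283506 - 352772\right) = \left(\sqrt{-224 - 220} + \left(-8 + 1 \cdot 314\right)\right) \left(-283506 - 352772\right) = \left(\sqrt{-444} + \left(-8 + 314\right)\right) \left(-636278\right) = \left(2 i \sqrt{111} + 306\right) \left(-636278\right) = \left(306 + 2 i \sqrt{111}\right) \left(-636278\right) = -194701068 - 1272556 i \sqrt{111}$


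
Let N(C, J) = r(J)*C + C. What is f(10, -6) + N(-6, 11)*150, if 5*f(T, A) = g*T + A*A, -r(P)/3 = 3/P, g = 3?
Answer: -8274/55 ≈ -150.44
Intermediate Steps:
r(P) = -9/P
N(C, J) = C - 9*C/J (N(C, J) = (-9/J)*C + C = -9*C/J + C = C - 9*C/J)
f(T, A) = A²/5 + 3*T/5 (f(T, A) = (3*T + A*A)/5 = (3*T + A²)/5 = (A² + 3*T)/5 = A²/5 + 3*T/5)
f(10, -6) + N(-6, 11)*150 = ((⅕)*(-6)² + (⅗)*10) - 6*(-9 + 11)/11*150 = ((⅕)*36 + 6) - 6*1/11*2*150 = (36/5 + 6) - 12/11*150 = 66/5 - 1800/11 = -8274/55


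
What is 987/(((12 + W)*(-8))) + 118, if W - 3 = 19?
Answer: 31109/272 ≈ 114.37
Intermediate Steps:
W = 22 (W = 3 + 19 = 22)
987/(((12 + W)*(-8))) + 118 = 987/(((12 + 22)*(-8))) + 118 = 987/((34*(-8))) + 118 = 987/(-272) + 118 = 987*(-1/272) + 118 = -987/272 + 118 = 31109/272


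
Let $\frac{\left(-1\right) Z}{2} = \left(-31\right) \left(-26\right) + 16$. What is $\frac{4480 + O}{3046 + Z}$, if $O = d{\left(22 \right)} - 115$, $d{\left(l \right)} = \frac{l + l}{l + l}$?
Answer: $\frac{2183}{701} \approx 3.1141$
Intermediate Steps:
$d{\left(l \right)} = 1$ ($d{\left(l \right)} = \frac{2 l}{2 l} = 2 l \frac{1}{2 l} = 1$)
$Z = -1644$ ($Z = - 2 \left(\left(-31\right) \left(-26\right) + 16\right) = - 2 \left(806 + 16\right) = \left(-2\right) 822 = -1644$)
$O = -114$ ($O = 1 - 115 = -114$)
$\frac{4480 + O}{3046 + Z} = \frac{4480 - 114}{3046 - 1644} = \frac{4366}{1402} = 4366 \cdot \frac{1}{1402} = \frac{2183}{701}$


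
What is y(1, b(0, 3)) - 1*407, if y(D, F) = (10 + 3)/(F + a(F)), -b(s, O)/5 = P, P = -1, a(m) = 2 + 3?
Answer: -4057/10 ≈ -405.70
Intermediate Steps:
a(m) = 5
b(s, O) = 5 (b(s, O) = -5*(-1) = 5)
y(D, F) = 13/(5 + F) (y(D, F) = (10 + 3)/(F + 5) = 13/(5 + F))
y(1, b(0, 3)) - 1*407 = 13/(5 + 5) - 1*407 = 13/10 - 407 = -4057/10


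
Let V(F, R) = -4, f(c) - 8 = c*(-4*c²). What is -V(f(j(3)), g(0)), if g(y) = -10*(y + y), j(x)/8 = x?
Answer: 4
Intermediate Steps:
j(x) = 8*x
g(y) = -20*y
f(c) = 8 - 4*c³ (f(c) = 8 + c*(-4*c²) = 8 - 4*c³)
-V(f(j(3)), g(0)) = -1*(-4) = 4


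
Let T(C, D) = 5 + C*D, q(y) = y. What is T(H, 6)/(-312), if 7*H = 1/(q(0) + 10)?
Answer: -89/5460 ≈ -0.016300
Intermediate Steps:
H = 1/70 (H = 1/(7*(0 + 10)) = (⅐)/10 = (⅐)*(⅒) = 1/70 ≈ 0.014286)
T(H, 6)/(-312) = (5 + (1/70)*6)/(-312) = (5 + 3/35)*(-1/312) = (178/35)*(-1/312) = -89/5460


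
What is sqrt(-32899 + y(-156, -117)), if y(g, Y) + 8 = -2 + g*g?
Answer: I*sqrt(8573) ≈ 92.59*I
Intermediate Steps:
y(g, Y) = -10 + g**2 (y(g, Y) = -8 + (-2 + g*g) = -8 + (-2 + g**2) = -10 + g**2)
sqrt(-32899 + y(-156, -117)) = sqrt(-32899 + (-10 + (-156)**2)) = sqrt(-32899 + (-10 + 24336)) = sqrt(-32899 + 24326) = sqrt(-8573) = I*sqrt(8573)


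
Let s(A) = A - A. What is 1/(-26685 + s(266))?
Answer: -1/26685 ≈ -3.7474e-5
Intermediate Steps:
s(A) = 0
1/(-26685 + s(266)) = 1/(-26685 + 0) = 1/(-26685) = -1/26685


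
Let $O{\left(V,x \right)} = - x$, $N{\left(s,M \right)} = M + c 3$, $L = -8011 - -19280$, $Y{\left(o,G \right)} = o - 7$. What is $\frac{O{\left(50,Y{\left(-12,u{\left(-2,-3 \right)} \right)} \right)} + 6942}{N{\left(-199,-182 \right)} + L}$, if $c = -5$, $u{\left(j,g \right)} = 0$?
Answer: $\frac{6961}{11072} \approx 0.6287$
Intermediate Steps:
$Y{\left(o,G \right)} = -7 + o$
$L = 11269$ ($L = -8011 + 19280 = 11269$)
$N{\left(s,M \right)} = -15 + M$ ($N{\left(s,M \right)} = M - 15 = -15 + M$)
$\frac{O{\left(50,Y{\left(-12,u{\left(-2,-3 \right)} \right)} \right)} + 6942}{N{\left(-199,-182 \right)} + L} = \frac{- (-7 - 12) + 6942}{\left(-15 - 182\right) + 11269} = \frac{\left(-1\right) \left(-19\right) + 6942}{-197 + 11269} = \frac{19 + 6942}{11072} = 6961 \cdot \frac{1}{11072} = \frac{6961}{11072}$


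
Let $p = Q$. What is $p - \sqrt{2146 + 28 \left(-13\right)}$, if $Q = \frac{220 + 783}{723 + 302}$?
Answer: $\frac{1003}{1025} - 9 \sqrt{22} \approx -41.235$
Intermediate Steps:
$Q = \frac{1003}{1025} \approx 0.97854$
$p = \frac{1003}{1025} \approx 0.97854$
$p - \sqrt{2146 + 28 \left(-13\right)} = \frac{1003}{1025} - \sqrt{2146 + 28 \left(-13\right)} = \frac{1003}{1025} - \sqrt{2146 - 364} = \frac{1003}{1025} - \sqrt{1782} = \frac{1003}{1025} - 9 \sqrt{22}$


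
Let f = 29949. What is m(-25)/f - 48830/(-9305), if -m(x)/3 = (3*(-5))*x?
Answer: 96796103/18578363 ≈ 5.2102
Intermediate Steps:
m(x) = 45*x (m(x) = -3*3*(-5)*x = -(-45)*x = 45*x)
m(-25)/f - 48830/(-9305) = (45*(-25))/29949 - 48830/(-9305) = -1125*1/29949 - 48830*(-1/9305) = -375/9983 + 9766/1861 = 96796103/18578363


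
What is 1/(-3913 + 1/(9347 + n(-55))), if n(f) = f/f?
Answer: -9348/36578723 ≈ -0.00025556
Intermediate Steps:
n(f) = 1
1/(-3913 + 1/(9347 + n(-55))) = 1/(-3913 + 1/(9347 + 1)) = 1/(-3913 + 1/9348) = 1/(-36578723/9348) = -9348/36578723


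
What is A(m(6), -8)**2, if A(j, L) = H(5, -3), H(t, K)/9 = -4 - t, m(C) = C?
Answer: 6561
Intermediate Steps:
H(t, K) = -36 - 9*t (H(t, K) = 9*(-4 - t) = -36 - 9*t)
A(j, L) = -81 (A(j, L) = -36 - 9*5 = -36 - 45 = -81)
A(m(6), -8)**2 = (-81)**2 = 6561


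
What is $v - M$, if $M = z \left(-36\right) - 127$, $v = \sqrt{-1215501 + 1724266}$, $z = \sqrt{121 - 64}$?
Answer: $127 + \sqrt{508765} + 36 \sqrt{57} \approx 1112.1$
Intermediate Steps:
$z = \sqrt{57} \approx 7.5498$
$v = \sqrt{508765} \approx 713.28$
$M = -127 - 36 \sqrt{57}$ ($M = \sqrt{57} \left(-36\right) - 127 = - 36 \sqrt{57} - 127 = -127 - 36 \sqrt{57} \approx -398.79$)
$v - M = \sqrt{508765} - \left(-127 - 36 \sqrt{57}\right) = \sqrt{508765} + \left(127 + 36 \sqrt{57}\right) = 127 + \sqrt{508765} + 36 \sqrt{57}$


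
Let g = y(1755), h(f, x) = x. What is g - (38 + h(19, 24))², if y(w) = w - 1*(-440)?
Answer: -1649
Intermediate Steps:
y(w) = 440 + w (y(w) = w + 440 = 440 + w)
g = 2195 (g = 440 + 1755 = 2195)
g - (38 + h(19, 24))² = 2195 - (38 + 24)² = 2195 - 1*62² = 2195 - 1*3844 = 2195 - 3844 = -1649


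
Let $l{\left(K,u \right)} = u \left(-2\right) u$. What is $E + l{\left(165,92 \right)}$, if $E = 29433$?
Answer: $12505$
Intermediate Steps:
$l{\left(K,u \right)} = - 2 u^{2}$ ($l{\left(K,u \right)} = - 2 u u = - 2 u^{2}$)
$E + l{\left(165,92 \right)} = 29433 - 2 \cdot 92^{2} = 29433 - 16928 = 12505$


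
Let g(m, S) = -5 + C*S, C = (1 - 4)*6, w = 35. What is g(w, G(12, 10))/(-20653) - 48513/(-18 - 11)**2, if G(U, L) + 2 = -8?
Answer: -1002086164/17369173 ≈ -57.693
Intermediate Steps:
G(U, L) = -10 (G(U, L) = -2 - 8 = -10)
C = -18 (C = -3*6 = -18)
g(m, S) = -5 - 18*S
g(w, G(12, 10))/(-20653) - 48513/(-18 - 11)**2 = (-5 - 18*(-10))/(-20653) - 48513/(-18 - 11)**2 = (-5 + 180)*(-1/20653) - 48513/((-29)**2) = 175*(-1/20653) - 48513/841 = -175/20653 - 48513*1/841 = -175/20653 - 48513/841 = -1002086164/17369173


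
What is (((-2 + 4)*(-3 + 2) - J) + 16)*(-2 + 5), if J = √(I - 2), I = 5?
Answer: 42 - 3*√3 ≈ 36.804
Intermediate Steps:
J = √3 (J = √(5 - 2) = √3 ≈ 1.7320)
(((-2 + 4)*(-3 + 2) - J) + 16)*(-2 + 5) = (((-2 + 4)*(-3 + 2) - √3) + 16)*(-2 + 5) = ((2*(-1) - √3) + 16)*3 = ((-2 - √3) + 16)*3 = (14 - √3)*3 = 42 - 3*√3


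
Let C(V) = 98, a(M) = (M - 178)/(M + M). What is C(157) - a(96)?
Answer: 9449/96 ≈ 98.427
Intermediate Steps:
a(M) = (-178 + M)/(2*M) (a(M) = (-178 + M)/((2*M)) = (-178 + M)*(1/(2*M)) = (-178 + M)/(2*M))
C(157) - a(96) = 98 - (-178 + 96)/(2*96) = 98 - (-82)/(2*96) = 98 - 1*(-41/96) = 98 + 41/96 = 9449/96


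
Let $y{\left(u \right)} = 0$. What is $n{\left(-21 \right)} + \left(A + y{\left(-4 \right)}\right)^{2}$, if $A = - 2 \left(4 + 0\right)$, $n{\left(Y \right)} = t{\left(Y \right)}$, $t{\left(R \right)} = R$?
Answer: $43$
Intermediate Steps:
$n{\left(Y \right)} = Y$
$A = -8$ ($A = \left(-2\right) 4 = -8$)
$n{\left(-21 \right)} + \left(A + y{\left(-4 \right)}\right)^{2} = -21 + \left(-8 + 0\right)^{2} = -21 + \left(-8\right)^{2} = -21 + 64 = 43$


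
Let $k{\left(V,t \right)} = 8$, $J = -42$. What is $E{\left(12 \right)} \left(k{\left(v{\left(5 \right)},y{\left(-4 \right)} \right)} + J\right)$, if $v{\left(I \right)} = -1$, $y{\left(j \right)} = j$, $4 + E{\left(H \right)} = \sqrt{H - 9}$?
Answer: $136 - 34 \sqrt{3} \approx 77.11$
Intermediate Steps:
$E{\left(H \right)} = -4 + \sqrt{-9 + H}$ ($E{\left(H \right)} = -4 + \sqrt{H - 9} = -4 + \sqrt{-9 + H}$)
$E{\left(12 \right)} \left(k{\left(v{\left(5 \right)},y{\left(-4 \right)} \right)} + J\right) = \left(-4 + \sqrt{-9 + 12}\right) \left(8 - 42\right) = \left(-4 + \sqrt{3}\right) \left(-34\right) = 136 - 34 \sqrt{3}$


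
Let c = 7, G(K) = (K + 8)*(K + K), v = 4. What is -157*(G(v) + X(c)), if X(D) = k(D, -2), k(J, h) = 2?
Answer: -15386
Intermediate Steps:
G(K) = 2*K*(8 + K) (G(K) = (8 + K)*(2*K) = 2*K*(8 + K))
X(D) = 2
-157*(G(v) + X(c)) = -157*(2*4*(8 + 4) + 2) = -157*(2*4*12 + 2) = -157*(96 + 2) = -157*98 = -15386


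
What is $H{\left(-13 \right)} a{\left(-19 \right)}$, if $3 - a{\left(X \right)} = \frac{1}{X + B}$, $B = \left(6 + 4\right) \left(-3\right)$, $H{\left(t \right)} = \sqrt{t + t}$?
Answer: $\frac{148 i \sqrt{26}}{49} \approx 15.401 i$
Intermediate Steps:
$H{\left(t \right)} = \sqrt{2} \sqrt{t}$ ($H{\left(t \right)} = \sqrt{2 t} = \sqrt{2} \sqrt{t}$)
$B = -30$ ($B = 10 \left(-3\right) = -30$)
$a{\left(X \right)} = 3 - \frac{1}{-30 + X}$ ($a{\left(X \right)} = 3 - \frac{1}{X - 30} = 3 - \frac{1}{-30 + X}$)
$H{\left(-13 \right)} a{\left(-19 \right)} = \sqrt{2} \sqrt{-13} \frac{-91 + 3 \left(-19\right)}{-30 - 19} = \sqrt{2} i \sqrt{13} \frac{-91 - 57}{-49} = i \sqrt{26} \left(\left(- \frac{1}{49}\right) \left(-148\right)\right) = i \sqrt{26} \cdot \frac{148}{49} = \frac{148 i \sqrt{26}}{49}$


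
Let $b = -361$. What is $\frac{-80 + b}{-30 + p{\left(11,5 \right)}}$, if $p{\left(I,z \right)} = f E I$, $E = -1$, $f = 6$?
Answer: $\frac{147}{32} \approx 4.5938$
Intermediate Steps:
$p{\left(I,z \right)} = - 6 I$ ($p{\left(I,z \right)} = 6 \left(-1\right) I = - 6 I$)
$\frac{-80 + b}{-30 + p{\left(11,5 \right)}} = \frac{-80 - 361}{-30 - 66} = - \frac{441}{-30 - 66} = - \frac{441}{-96} = \left(-441\right) \left(- \frac{1}{96}\right) = \frac{147}{32}$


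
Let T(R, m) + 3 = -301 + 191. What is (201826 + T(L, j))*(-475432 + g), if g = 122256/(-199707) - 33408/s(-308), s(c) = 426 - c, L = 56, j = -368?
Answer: -2343163152545409448/24430823 ≈ -9.5910e+10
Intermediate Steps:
T(R, m) = -113 (T(R, m) = -3 + (-301 + 191) = -3 - 110 = -113)
g = -1126924560/24430823 (g = 122256/(-199707) - 33408/(426 - 1*(-308)) = 122256*(-1/199707) - 33408/(426 + 308) = -40752/66569 - 33408/734 = -40752/66569 - 33408*1/734 = -40752/66569 - 16704/367 = -1126924560/24430823 ≈ -46.127)
(201826 + T(L, j))*(-475432 + g) = (201826 - 113)*(-475432 - 1126924560/24430823) = 201713*(-11616321965096/24430823) = -2343163152545409448/24430823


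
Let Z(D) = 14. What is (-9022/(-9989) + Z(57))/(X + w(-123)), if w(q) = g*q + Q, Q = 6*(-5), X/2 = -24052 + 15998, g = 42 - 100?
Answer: -37217/22485239 ≈ -0.0016552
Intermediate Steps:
g = -58
X = -16108 (X = 2*(-24052 + 15998) = 2*(-8054) = -16108)
Q = -30
w(q) = -30 - 58*q (w(q) = -58*q - 30 = -30 - 58*q)
(-9022/(-9989) + Z(57))/(X + w(-123)) = (-9022/(-9989) + 14)/(-16108 + (-30 - 58*(-123))) = (-9022*(-1/9989) + 14)/(-16108 + (-30 + 7134)) = (9022/9989 + 14)/(-16108 + 7104) = (148868/9989)/(-9004) = (148868/9989)*(-1/9004) = -37217/22485239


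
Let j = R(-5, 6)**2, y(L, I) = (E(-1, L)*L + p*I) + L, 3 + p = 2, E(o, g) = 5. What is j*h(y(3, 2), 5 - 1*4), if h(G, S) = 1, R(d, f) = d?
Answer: 25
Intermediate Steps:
p = -1 (p = -3 + 2 = -1)
y(L, I) = -I + 6*L (y(L, I) = (5*L - I) + L = (-I + 5*L) + L = -I + 6*L)
j = 25 (j = (-5)**2 = 25)
j*h(y(3, 2), 5 - 1*4) = 25*1 = 25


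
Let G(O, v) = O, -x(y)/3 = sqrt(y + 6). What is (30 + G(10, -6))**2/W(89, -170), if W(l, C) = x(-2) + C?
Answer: -100/11 ≈ -9.0909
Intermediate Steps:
x(y) = -3*sqrt(6 + y) (x(y) = -3*sqrt(y + 6) = -3*sqrt(6 + y))
W(l, C) = -6 + C (W(l, C) = -3*sqrt(6 - 2) + C = -3*sqrt(4) + C = -3*2 + C = -6 + C)
(30 + G(10, -6))**2/W(89, -170) = (30 + 10)**2/(-6 - 170) = 40**2/(-176) = 1600*(-1/176) = -100/11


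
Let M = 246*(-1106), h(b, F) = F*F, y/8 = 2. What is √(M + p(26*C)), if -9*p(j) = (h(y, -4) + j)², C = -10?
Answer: 2*I*√627055/3 ≈ 527.91*I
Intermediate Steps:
y = 16 (y = 8*2 = 16)
h(b, F) = F²
p(j) = -(16 + j)²/9 (p(j) = -((-4)² + j)²/9 = -(16 + j)²/9)
M = -272076
√(M + p(26*C)) = √(-272076 - (16 + 26*(-10))²/9) = √(-272076 - (16 - 260)²/9) = √(-272076 - ⅑*(-244)²) = √(-272076 - ⅑*59536) = √(-272076 - 59536/9) = √(-2508220/9) = 2*I*√627055/3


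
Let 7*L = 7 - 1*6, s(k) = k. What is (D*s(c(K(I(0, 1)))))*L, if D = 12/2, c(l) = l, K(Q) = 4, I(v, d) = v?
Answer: 24/7 ≈ 3.4286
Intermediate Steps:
L = ⅐ (L = (7 - 1*6)/7 = (7 - 6)/7 = (⅐)*1 = ⅐ ≈ 0.14286)
D = 6 (D = 12*(½) = 6)
(D*s(c(K(I(0, 1)))))*L = (6*4)*(⅐) = 24*(⅐) = 24/7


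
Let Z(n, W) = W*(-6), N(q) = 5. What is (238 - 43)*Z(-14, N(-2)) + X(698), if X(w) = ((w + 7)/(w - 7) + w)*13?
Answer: 2236949/691 ≈ 3237.3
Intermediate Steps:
X(w) = 13*w + 13*(7 + w)/(-7 + w) (X(w) = ((7 + w)/(-7 + w) + w)*13 = (w + (7 + w)/(-7 + w))*13 = 13*w + 13*(7 + w)/(-7 + w))
Z(n, W) = -6*W
(238 - 43)*Z(-14, N(-2)) + X(698) = (238 - 43)*(-6*5) + 13*(7 + 698² - 6*698)/(-7 + 698) = 195*(-30) + 13*(7 + 487204 - 4188)/691 = -5850 + 13*(1/691)*483023 = -5850 + 6279299/691 = 2236949/691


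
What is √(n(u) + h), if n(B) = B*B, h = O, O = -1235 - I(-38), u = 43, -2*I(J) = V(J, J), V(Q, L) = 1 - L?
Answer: √2534/2 ≈ 25.169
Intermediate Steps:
I(J) = -½ + J/2 (I(J) = -(1 - J)/2 = -½ + J/2)
O = -2431/2 (O = -1235 - (-½ + (½)*(-38)) = -1235 - (-½ - 19) = -1235 - 1*(-39/2) = -1235 + 39/2 = -2431/2 ≈ -1215.5)
h = -2431/2 ≈ -1215.5
n(B) = B²
√(n(u) + h) = √(43² - 2431/2) = √(1849 - 2431/2) = √(1267/2) = √2534/2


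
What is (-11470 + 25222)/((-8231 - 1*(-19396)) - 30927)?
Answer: -6876/9881 ≈ -0.69588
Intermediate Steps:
(-11470 + 25222)/((-8231 - 1*(-19396)) - 30927) = 13752/((-8231 + 19396) - 30927) = 13752/(11165 - 30927) = 13752/(-19762) = 13752*(-1/19762) = -6876/9881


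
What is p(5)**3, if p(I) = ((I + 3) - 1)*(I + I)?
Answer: 343000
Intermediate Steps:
p(I) = 2*I*(2 + I) (p(I) = ((3 + I) - 1)*(2*I) = (2 + I)*(2*I) = 2*I*(2 + I))
p(5)**3 = (2*5*(2 + 5))**3 = (2*5*7)**3 = 70**3 = 343000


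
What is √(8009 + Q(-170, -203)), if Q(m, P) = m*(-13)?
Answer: √10219 ≈ 101.09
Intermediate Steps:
Q(m, P) = -13*m
√(8009 + Q(-170, -203)) = √(8009 - 13*(-170)) = √(8009 + 2210) = √10219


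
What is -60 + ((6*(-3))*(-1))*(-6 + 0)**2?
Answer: 588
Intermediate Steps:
-60 + ((6*(-3))*(-1))*(-6 + 0)**2 = -60 - 18*(-1)*(-6)**2 = -60 + 18*36 = -60 + 648 = 588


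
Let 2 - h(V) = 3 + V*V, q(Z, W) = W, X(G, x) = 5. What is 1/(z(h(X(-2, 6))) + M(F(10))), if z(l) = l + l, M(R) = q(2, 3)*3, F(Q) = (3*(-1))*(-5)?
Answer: -1/43 ≈ -0.023256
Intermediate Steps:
F(Q) = 15 (F(Q) = -3*(-5) = 15)
h(V) = -1 - V² (h(V) = 2 - (3 + V*V) = 2 - (3 + V²) = 2 + (-3 - V²) = -1 - V²)
M(R) = 9 (M(R) = 3*3 = 9)
z(l) = 2*l
1/(z(h(X(-2, 6))) + M(F(10))) = 1/(2*(-1 - 1*5²) + 9) = 1/(2*(-1 - 1*25) + 9) = 1/(2*(-1 - 25) + 9) = 1/(2*(-26) + 9) = 1/(-52 + 9) = 1/(-43) = -1/43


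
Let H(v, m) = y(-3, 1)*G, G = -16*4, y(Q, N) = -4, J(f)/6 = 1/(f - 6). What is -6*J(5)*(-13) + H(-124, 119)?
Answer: -212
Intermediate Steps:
J(f) = 6/(-6 + f) (J(f) = 6/(f - 6) = 6/(-6 + f))
G = -64
H(v, m) = 256 (H(v, m) = -4*(-64) = 256)
-6*J(5)*(-13) + H(-124, 119) = -36/(-6 + 5)*(-13) + 256 = -36/(-1)*(-13) + 256 = -36*(-1)*(-13) + 256 = -6*(-6)*(-13) + 256 = 36*(-13) + 256 = -468 + 256 = -212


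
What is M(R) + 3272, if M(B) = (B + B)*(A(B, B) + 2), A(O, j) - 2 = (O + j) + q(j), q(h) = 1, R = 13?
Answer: 4078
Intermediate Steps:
A(O, j) = 3 + O + j (A(O, j) = 2 + ((O + j) + 1) = 2 + (1 + O + j) = 3 + O + j)
M(B) = 2*B*(5 + 2*B) (M(B) = (B + B)*((3 + B + B) + 2) = (2*B)*((3 + 2*B) + 2) = (2*B)*(5 + 2*B) = 2*B*(5 + 2*B))
M(R) + 3272 = 2*13*(5 + 2*13) + 3272 = 2*13*(5 + 26) + 3272 = 2*13*31 + 3272 = 806 + 3272 = 4078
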